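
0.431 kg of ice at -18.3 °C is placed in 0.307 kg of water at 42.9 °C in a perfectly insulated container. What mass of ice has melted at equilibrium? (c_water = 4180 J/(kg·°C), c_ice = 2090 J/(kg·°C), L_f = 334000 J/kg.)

m_melted ≈ 0.115 kg

Water can give up m c ΔT = 0.307×4180×42.9 = 55052 J before reaching 0 °C.
Warming the ice to 0 °C takes 0.431×2090×18.3 = 16484 J, leaving 38567 J for melting.
To melt every bit of ice: 0.431×334000 = 143954 J.
Since 38567 < 143954 J, not all the ice melts; equilibrium is at 0 °C.
Mass melted = 38567/334000 ≈ 0.1155 kg.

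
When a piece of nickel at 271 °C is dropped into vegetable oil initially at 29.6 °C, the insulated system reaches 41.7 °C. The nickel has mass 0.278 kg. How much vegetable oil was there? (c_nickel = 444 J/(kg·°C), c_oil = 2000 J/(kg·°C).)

m ≈ 1.17 kg

Setting the total heat transfer to zero:
0.278×444×(41.7 − 271) + m×2000×(41.7 − 29.6) = 0
24200 m = 28303
m = 28303/24200 ≈ 1.17 kg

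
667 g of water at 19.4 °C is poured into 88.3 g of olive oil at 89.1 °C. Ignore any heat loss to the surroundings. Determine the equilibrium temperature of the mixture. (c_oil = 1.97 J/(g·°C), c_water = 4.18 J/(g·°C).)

T_f ≈ 23.5 °C

Heat lost by the oil equals heat gained by the water:
88.3*1.97*(89.1 − T) = 667*4.18*(T − 19.4)
173.95(89.1 − T) = 2788.1(T − 19.4)
2962 T = 69587  ⇒  T ≈ 23.49 °C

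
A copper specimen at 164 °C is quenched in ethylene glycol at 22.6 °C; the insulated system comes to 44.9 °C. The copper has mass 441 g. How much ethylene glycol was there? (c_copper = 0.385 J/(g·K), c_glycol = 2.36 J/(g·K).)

m ≈ 384 g

|Q_copper| = |Q_glycol|:
441×0.385×(164 − 44.9) = m×2.36×(44.9 − 22.6)
52.63 m = 20221  ⇒  m ≈ 384.2 g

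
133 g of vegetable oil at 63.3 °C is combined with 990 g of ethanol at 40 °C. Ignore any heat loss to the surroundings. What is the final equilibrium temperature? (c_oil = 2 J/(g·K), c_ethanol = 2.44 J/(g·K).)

T_f ≈ 42.3 °C

Conservation of energy gives ΣQ = 0:
133*2*(T − 63.3) + 990*2.44*(T − 40) = 0
266(T − 63.3) + 2415.6(T − 40) = 0
2681.6 T = 113462
T = 113462/2681.6 ≈ 42.31 °C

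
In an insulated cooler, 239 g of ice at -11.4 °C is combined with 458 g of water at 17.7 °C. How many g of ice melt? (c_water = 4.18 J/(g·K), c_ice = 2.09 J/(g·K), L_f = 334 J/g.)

m_melted ≈ 84.4 g

Water can give up m c ΔT = 458·4.18·17.7 = 33886 J before reaching 0 °C.
Of that, 239·2.09·11.4 = 5694.4 J goes to bring the ice to 0 °C, leaving 28191 J.
To melt every bit of ice: 239·334 = 79826 J.
That's not enough to melt it all — equilibrium is at 0 °C with ice remaining.
Mass melted = 28191/334 ≈ 84.4 g.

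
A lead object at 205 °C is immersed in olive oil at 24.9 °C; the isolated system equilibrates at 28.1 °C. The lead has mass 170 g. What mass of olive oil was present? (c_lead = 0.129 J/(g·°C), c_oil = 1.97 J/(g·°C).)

|Q_lead| = |Q_oil|:
170·0.129·(205 − 28.1) = m·1.97·(28.1 − 24.9)
6.304 m = 3879.4  ⇒  m ≈ 615.4 g

m ≈ 615 g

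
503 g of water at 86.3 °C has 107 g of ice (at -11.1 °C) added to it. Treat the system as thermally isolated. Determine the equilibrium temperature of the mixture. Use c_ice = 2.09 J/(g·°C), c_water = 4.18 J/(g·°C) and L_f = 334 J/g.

T_f ≈ 56.2 °C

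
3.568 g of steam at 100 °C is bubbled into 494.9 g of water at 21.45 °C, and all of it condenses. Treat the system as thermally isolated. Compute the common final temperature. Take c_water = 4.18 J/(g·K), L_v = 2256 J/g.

Taking heat into each body as positive, Σ m c ΔT = 0:
condense steam: −3.568·2256 = −8049.4; condensate cools 100→T: 3.568·4.18·(T − 100) = 14.91(T − 100); original water: 2068.7(T − 21.45)
2083.6 T = 8049.4 + 1491.4 + 44373 = 53914
T ≈ 25.88 °C — below 100 °C, confirming all the steam condensed.

T_f ≈ 25.9 °C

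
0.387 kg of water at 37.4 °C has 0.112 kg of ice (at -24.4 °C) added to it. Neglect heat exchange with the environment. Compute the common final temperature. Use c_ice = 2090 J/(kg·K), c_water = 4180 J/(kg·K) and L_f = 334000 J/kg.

T_f ≈ 8.3 °C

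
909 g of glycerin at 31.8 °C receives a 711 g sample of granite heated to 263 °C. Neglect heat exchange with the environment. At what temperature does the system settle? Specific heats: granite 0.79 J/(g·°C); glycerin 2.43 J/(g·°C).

Conservation of energy gives ΣQ = 0:
711*0.79*(T − 263) + 909*2.43*(T − 31.8) = 0
(561.69 + 2208.9) T = 561.69*263 + 2208.9*31.8
T = 217967 / 2770.6 = 78.7 °C

T_f ≈ 78.7 °C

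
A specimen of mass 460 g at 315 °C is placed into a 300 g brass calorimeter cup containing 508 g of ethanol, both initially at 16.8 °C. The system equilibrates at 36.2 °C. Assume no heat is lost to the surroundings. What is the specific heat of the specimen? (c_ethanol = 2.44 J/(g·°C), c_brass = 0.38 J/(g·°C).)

c ≈ 0.205 J/(g·°C)

Net heat exchanged in the isolated system is zero:
460×c×(36.2 − 315) + 508×2.44×(36.2 − 16.8) + 300×0.38×(36.2 − 16.8) = 0
-128248 c = -26258
c = -26258/-128248 ≈ 0.2047 J/(g·°C)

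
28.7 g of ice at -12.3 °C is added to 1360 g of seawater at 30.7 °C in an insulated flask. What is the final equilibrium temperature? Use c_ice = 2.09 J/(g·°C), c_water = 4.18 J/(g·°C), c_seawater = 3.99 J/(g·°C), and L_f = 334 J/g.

Conservation of energy gives ΣQ = 0:
warm ice to 0 °C: 28.7×2.09×(0 − (-12.3)) = 737.79; latent heat to melt: 28.7×334 = 9585.8; warm the meltwater: 119.97 T; seawater cools: 1360×3.99×(T − 30.7) = 5426.4(T − 30.7)
5546.4 T = 166590 − 10324 = 156267
T ≈ 28.17 °C. Since T > 0 °C, the all-ice-melts assumption holds.

T_f ≈ 28.2 °C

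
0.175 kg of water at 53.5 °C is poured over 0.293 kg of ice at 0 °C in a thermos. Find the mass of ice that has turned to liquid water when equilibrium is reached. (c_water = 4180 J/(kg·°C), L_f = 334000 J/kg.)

Cooling the water to 0 °C releases 0.175×4180×53.5 = 39135 J.
To melt every bit of ice: 0.293×334000 = 97862 J.
39135 J < 97862 J, so only part of the ice melts and the system sits at 0 °C.
m_melt = 39135 / L_f = 0.1172 kg.

m_melted ≈ 0.117 kg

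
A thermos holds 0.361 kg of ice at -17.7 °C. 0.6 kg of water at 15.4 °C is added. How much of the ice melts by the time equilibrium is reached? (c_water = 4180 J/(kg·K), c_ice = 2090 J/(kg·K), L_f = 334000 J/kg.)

m_melted ≈ 0.0757 kg

Water can give up m c ΔT = 0.6·4180·15.4 = 38623 J before reaching 0 °C.
Warming the ice to 0 °C takes 0.361·2090·17.7 = 13354 J, leaving 25269 J for melting.
Fully melting the ice requires m_ice L_f = 0.361·334000 = 120574 J.
That's not enough to melt it all — equilibrium is at 0 °C with ice remaining.
Mass melted = 25269/334000 ≈ 0.07565 kg.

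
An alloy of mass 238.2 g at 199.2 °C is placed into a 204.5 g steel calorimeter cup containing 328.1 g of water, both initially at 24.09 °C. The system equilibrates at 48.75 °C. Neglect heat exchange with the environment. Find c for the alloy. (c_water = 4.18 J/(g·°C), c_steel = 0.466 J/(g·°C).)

c ≈ 1.01 J/(g·°C)

Heat gained plus heat lost sum to zero:
238.2·c·(48.75 − 199.2) + 328.1·4.18·(48.75 − 24.09) + 204.5·0.466·(48.75 − 24.09) = 0
-35837 c = -36170
c = -36170/-35837 ≈ 1.009 J/(g·°C)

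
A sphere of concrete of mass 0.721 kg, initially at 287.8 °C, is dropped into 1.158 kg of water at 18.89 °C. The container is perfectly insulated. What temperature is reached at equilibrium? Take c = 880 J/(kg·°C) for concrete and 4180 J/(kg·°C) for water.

T_f ≈ 50.1 °C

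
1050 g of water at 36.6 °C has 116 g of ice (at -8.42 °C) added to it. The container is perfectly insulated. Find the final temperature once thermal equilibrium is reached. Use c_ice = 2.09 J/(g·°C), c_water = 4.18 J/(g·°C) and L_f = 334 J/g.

T_f ≈ 24.6 °C

Heat gained plus heat lost sum to zero:
ice -8.42→0 °C: 116·2.09·8.42 = 2041.3; melt ice: 116·334 = 38744; warm the meltwater: 484.88 T; water: 4389(T − 36.6)
4873.9 T = 160637 − 40785 = 119852
T ≈ 24.59 °C. Since T > 0 °C, the all-ice-melts assumption holds.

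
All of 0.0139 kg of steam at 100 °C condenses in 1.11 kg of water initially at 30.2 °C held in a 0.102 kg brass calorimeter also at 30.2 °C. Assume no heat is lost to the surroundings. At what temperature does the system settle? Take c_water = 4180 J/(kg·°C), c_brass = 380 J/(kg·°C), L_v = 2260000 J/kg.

T_f ≈ 37.7 °C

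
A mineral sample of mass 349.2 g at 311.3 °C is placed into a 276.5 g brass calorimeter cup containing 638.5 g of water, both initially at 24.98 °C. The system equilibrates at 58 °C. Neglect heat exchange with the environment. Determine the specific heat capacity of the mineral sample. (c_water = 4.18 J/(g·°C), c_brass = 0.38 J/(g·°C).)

c ≈ 1.04 J/(g·°C)

Let T be the final temperature. ΣQ_i = 0:
349.2·c·(58 − 311.3) + 638.5·4.18·(58 − 24.98) + 276.5·0.38·(58 − 24.98) = 0
-88452 c = -91597
c = -91597/-88452 ≈ 1.036 J/(g·°C)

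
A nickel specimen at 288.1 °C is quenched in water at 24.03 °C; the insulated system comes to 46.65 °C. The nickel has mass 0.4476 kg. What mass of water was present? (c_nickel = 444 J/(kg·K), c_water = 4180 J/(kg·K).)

|Q_nickel| = |Q_water|:
0.4476·444·(288.1 − 46.65) = m·4180·(46.65 − 24.03)
94552 m = 47984  ⇒  m ≈ 0.5075 kg

m ≈ 0.507 kg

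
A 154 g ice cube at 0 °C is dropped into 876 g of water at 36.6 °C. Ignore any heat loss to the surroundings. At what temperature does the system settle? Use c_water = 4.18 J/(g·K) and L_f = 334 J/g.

T_f ≈ 19.2 °C

Energy conservation, ΣQ = 0:
fusion: m_ice L_f = 154·334 = 51436; meltwater 0→T: 154·4.18·T = 643.72 T; water cools: 876·4.18·(T − 36.6) = 3661.7(T − 36.6)
4305.4 T = 134017 − 51436 = 82581
T ≈ 19.18 °C — above 0 °C, consistent with complete melting.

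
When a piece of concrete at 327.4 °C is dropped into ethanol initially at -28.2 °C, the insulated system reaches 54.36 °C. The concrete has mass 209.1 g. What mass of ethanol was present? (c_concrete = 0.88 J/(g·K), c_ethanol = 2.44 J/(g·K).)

m ≈ 249 g

Net heat exchanged in the isolated system is zero:
209.1·0.88·(54.36 − 327.4) + m·2.44·(54.36 − (-28.2)) = 0
201.45 m = 50242
m = 50242/201.45 ≈ 249.4 g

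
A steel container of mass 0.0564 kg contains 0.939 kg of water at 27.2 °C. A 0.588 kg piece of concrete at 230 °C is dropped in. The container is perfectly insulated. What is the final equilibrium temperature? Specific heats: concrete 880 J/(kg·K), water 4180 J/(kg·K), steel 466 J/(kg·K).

T_f is the heat-capacity-weighted average of the initial temperatures:
T_f = (517.44*230 + 3925*27.2 + 26.28*27.2) / (517.44 + 3925 + 26.28)
    = 226487 / 4468.7 ≈ 50.68 °C

T_f ≈ 50.7 °C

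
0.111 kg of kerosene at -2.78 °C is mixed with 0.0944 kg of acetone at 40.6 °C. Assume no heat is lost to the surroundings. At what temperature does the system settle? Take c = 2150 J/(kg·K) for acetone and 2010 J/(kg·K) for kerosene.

T_f = Σ m_i c_i T_i / Σ m_i c_i:
T_f = (202.96·40.6 + 223.11·(-2.78)) / (202.96 + 223.11)
    = 7619.9 / 426.07 ≈ 17.88 °C

T_f ≈ 17.9 °C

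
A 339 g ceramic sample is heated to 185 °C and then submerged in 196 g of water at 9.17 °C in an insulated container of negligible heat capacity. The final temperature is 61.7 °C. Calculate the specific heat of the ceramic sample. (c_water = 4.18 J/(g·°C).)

Heat lost by the ceramic sample = heat gained by the water:
339×c×(185 − 61.7) = 196×4.18×(61.7 − 9.17)
41799 c = 43037  ⇒  c ≈ 1.03 J/(g·°C)

c ≈ 1.03 J/(g·°C)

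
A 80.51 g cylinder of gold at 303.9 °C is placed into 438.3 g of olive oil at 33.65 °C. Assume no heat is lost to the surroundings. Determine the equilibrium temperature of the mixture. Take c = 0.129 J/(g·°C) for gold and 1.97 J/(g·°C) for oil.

Heat lost by the gold equals heat gained by the oil:
80.51×0.129×(303.9 − T) = 438.3×1.97×(T − 33.65)
10.39(303.9 − T) = 863.45(T − 33.65)
873.84 T = 32211  ⇒  T ≈ 36.86 °C

T_f ≈ 36.9 °C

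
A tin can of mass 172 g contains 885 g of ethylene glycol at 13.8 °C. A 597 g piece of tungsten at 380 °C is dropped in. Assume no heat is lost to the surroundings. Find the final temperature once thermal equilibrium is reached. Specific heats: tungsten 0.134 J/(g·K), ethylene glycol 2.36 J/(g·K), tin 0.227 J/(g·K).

T_f = Σ m_i c_i T_i / Σ m_i c_i:
T_f = (80·380 + 2088.6·13.8 + 39.04·13.8) / (80 + 2088.6 + 39.04)
    = 59761 / 2207.6 ≈ 27.07 °C

T_f ≈ 27.1 °C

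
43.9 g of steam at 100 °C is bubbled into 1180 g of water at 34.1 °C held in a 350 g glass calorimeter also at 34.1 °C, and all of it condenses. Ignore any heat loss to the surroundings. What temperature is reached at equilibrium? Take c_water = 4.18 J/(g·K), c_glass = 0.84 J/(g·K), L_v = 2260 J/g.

T_f ≈ 54.7 °C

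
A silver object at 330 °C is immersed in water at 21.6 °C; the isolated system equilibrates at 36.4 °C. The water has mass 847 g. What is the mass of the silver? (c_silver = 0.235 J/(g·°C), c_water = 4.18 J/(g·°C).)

m ≈ 759 g

Let T be the final temperature. ΣQ_i = 0:
m×0.235×(36.4 − 330) + 847×4.18×(36.4 − 21.6) = 0
-69 m = -52399
m = -52399/-69 ≈ 759.4 g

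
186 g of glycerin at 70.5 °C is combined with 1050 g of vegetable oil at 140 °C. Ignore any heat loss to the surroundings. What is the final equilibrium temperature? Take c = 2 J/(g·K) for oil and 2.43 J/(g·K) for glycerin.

Let T be the final temperature. ΣQ_i = 0:
1050×2×(T − 140) + 186×2.43×(T − 70.5) = 0
(2100 + 451.98) T = 2100×140 + 451.98×70.5
T = 325865/2552 ≈ 127.69 °C

T_f ≈ 127.7 °C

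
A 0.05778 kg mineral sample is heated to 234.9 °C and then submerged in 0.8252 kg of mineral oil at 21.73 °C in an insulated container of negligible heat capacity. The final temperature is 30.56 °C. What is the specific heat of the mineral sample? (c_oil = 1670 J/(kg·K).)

Taking heat into each body as positive, Σ m c ΔT = 0:
0.05778×c×(30.56 − 234.9) + 0.8252×1670×(30.56 − 21.73) = 0
-11.81 c = -12168
c = -12168/-11.81 ≈ 1031 J/(kg·K)

c ≈ 1030 J/(kg·K)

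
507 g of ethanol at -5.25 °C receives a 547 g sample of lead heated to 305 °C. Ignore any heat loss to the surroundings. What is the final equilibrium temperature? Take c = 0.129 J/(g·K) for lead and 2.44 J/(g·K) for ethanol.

T_f ≈ 11.5 °C

|Q_lead| = |Q_ethanol|:
547×0.129×(305 − T) = 507×2.44×(T − (-5.25))
70.56(305 − T) = 1237.1(T − (-5.25))
1307.6 T = 15027  ⇒  T ≈ 11.49 °C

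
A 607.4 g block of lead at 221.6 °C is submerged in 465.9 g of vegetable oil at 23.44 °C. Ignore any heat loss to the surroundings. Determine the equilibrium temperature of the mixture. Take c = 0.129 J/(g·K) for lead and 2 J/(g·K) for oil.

T_f = Σ m_i c_i T_i / Σ m_i c_i:
T_f = (78.35·221.6 + 931.8·23.44) / (78.35 + 931.8)
    = 39205 / 1010.2 ≈ 38.81 °C

T_f ≈ 38.8 °C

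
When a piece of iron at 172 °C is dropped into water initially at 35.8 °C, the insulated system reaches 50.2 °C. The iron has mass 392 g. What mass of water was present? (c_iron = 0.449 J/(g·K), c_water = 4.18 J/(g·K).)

m ≈ 356 g

Let T be the final temperature. ΣQ_i = 0:
392×0.449×(50.2 − 172) + m×4.18×(50.2 − 35.8) = 0
60.19 m = 21438
m = 21438/60.19 ≈ 356.2 g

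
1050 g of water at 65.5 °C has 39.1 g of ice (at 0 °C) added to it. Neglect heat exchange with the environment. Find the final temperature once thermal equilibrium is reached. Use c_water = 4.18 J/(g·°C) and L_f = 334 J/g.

Net heat exchanged in the isolated system is zero:
latent heat to melt: 39.1·334 = 13059
  meltwater 0→T: 39.1·4.18·T = 163.44 T
  water cools: 1050·4.18·(T − 65.5) = 4389(T − 65.5)
4552.4 T = 287480 − 13059 = 274420
T ≈ 60.28 °C — above 0 °C, consistent with complete melting.

T_f ≈ 60.3 °C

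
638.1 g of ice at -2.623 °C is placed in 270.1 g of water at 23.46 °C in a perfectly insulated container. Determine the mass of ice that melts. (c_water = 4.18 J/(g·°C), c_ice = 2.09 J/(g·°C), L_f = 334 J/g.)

m_melted ≈ 68.8 g

Heat available from the water dropping to 0 °C: 270.1·4.18·23.46 = 26487 J.
Of that, 638.1·2.09·2.623 = 3498.1 J goes to bring the ice to 0 °C, leaving 22989 J.
Fully melting the ice requires m_ice L_f = 638.1·334 = 213125 J.
22989 J < 213125 J, so only part of the ice melts and the system sits at 0 °C.
Mass melted = 22989/334 ≈ 68.83 g.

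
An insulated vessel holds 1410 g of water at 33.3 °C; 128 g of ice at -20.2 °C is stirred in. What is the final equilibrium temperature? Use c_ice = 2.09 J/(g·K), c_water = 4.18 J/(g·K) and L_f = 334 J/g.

Energy balance with sensible and latent terms:
warm ice to 0 °C: 128×2.09×(0 − (-20.2)) = 5403.9; fusion: m_ice L_f = 128×334 = 42752; warm the meltwater: 535.04 T; water cools: 1410×4.18×(T − 33.3) = 5893.8(T − 33.3)
6428.8 T = 196264 − 48156 = 148108
T ≈ 23.04 °C — above 0 °C, consistent with complete melting.

T_f ≈ 23.0 °C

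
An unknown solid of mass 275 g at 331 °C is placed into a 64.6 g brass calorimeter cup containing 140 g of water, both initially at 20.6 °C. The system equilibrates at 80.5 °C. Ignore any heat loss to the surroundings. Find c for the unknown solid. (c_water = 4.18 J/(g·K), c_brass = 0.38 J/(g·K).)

c ≈ 0.53 J/(g·K)

Energy conservation, ΣQ = 0:
275×c×(80.5 − 331) + 140×4.18×(80.5 − 20.6) + 64.6×0.38×(80.5 − 20.6) = 0
-68888 c = -36524
c = -36524/-68888 ≈ 0.5302 J/(g·K)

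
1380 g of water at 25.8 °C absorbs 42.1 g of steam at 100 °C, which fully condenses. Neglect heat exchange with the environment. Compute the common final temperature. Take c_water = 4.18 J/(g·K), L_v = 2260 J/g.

Taking heat into each body as positive, Σ m c ΔT = 0:
latent heat released on condensation: 42.1·2260 = 95146
  condensate cools 100→T: 42.1·4.18·(T − 100) = 175.98(T − 100)
  original water: 5768.4(T − 25.8)
5944.4 T = 95146 + 17598 + 148825 = 261569
T ≈ 44.00 °C — below 100 °C, confirming all the steam condensed.

T_f ≈ 44.0 °C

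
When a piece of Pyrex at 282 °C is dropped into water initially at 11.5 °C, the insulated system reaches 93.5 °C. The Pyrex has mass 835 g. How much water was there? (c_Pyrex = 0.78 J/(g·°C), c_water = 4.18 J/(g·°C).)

m ≈ 358 g

Heat lost by the Pyrex = heat gained by the water:
835·0.78·(282 − 93.5) = m·4.18·(93.5 − 11.5)
342.76 m = 122770  ⇒  m ≈ 358.2 g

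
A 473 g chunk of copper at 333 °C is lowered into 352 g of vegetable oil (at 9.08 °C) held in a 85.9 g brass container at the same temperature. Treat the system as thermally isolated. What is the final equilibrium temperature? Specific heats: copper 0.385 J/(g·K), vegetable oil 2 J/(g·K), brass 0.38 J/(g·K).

T_f ≈ 73.3 °C

Let T be the final temperature. ΣQ_i = 0:
473×0.385×(T − 333) + 352×2×(T − 9.08) + 85.9×0.38×(T − 9.08) = 0
182.11(T − 333) + 704(T − 9.08) + 32.64(T − 9.08) = 0
(182.11 + 704 + 32.64) T = 182.11×333 + 704×9.08 + 32.64×9.08
T ≈ 73.28 °C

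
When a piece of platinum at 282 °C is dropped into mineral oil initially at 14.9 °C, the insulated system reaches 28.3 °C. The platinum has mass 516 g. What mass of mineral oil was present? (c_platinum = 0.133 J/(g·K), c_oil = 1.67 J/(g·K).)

m ≈ 778 g

Heat gained plus heat lost sum to zero:
516·0.133·(28.3 − 282) + m·1.67·(28.3 − 14.9) = 0
22.38 m = 17411
m = 17411/22.38 ≈ 778 g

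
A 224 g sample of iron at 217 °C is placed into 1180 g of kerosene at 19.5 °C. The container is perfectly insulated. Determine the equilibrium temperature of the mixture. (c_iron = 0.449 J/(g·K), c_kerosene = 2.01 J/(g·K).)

T_f ≈ 27.5 °C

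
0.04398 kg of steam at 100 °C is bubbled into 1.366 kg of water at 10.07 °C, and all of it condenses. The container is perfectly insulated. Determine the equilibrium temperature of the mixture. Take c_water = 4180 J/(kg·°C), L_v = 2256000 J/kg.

Energy balance with sensible and latent terms:
latent heat released on condensation: 0.04398·2256000 = 99219
  condensed water 100 °C→T: 183.84(T − 100)
  water warms: 1.366·4180·(T − 10.07) = 5709.9(T − 10.07)
5893.7 T = 99219 + 18384 + 57498 = 175101
T ≈ 29.71 °C, under the boiling point, so the assumption holds.

T_f ≈ 29.7 °C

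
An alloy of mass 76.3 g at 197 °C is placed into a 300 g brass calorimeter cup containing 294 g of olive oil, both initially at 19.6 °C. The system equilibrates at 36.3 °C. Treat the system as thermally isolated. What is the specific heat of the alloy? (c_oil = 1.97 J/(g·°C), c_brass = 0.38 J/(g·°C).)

Let T be the final temperature. ΣQ_i = 0:
76.3·c·(36.3 − 197) + 294·1.97·(36.3 − 19.6) + 300·0.38·(36.3 − 19.6) = 0
-12261 c = -11576
c = -11576/-12261 ≈ 0.9441 J/(g·°C)

c ≈ 0.944 J/(g·°C)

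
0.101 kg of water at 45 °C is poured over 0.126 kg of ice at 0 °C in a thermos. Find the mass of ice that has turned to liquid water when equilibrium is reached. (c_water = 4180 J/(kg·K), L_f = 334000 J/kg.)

m_melted ≈ 0.0569 kg

Heat available from the water dropping to 0 °C: 0.101·4180·45 = 18998 J.
Melting all 0.126 kg of ice would need 0.126·334000 = 42084 J.
18998 J < 42084 J, so only part of the ice melts and the system sits at 0 °C.
m_melted·334000 = 18998  ⇒  m_melted ≈ 0.05688 kg.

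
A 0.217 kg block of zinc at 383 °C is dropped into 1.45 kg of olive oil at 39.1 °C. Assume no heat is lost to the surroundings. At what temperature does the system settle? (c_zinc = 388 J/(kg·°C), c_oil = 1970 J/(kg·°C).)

T_f ≈ 48.9 °C

Heat lost by the zinc equals heat gained by the oil:
0.217·388·(383 − T) = 1.45·1970·(T − 39.1)
84.2(383 − T) = 2856.5(T − 39.1)
2940.7 T = 143936  ⇒  T ≈ 48.95 °C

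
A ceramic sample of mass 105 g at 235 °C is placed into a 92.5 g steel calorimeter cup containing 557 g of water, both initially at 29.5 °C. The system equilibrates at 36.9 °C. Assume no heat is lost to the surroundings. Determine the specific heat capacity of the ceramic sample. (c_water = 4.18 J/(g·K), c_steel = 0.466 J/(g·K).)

Heat gained plus heat lost sum to zero:
105×c×(36.9 − 235) + 557×4.18×(36.9 − 29.5) + 92.5×0.466×(36.9 − 29.5) = 0
-20800 c = -17548
c = -17548/-20800 ≈ 0.8436 J/(g·K)

c ≈ 0.844 J/(g·K)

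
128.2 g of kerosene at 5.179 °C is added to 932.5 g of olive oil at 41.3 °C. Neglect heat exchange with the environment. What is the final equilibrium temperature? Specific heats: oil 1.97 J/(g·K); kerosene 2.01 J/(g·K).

Heat lost by the oil equals heat gained by the kerosene:
932.5*1.97*(41.3 − T) = 128.2*2.01*(T − 5.179)
1837(41.3 − T) = 257.68(T − 5.179)
2094.7 T = 77204  ⇒  T ≈ 36.86 °C

T_f ≈ 36.9 °C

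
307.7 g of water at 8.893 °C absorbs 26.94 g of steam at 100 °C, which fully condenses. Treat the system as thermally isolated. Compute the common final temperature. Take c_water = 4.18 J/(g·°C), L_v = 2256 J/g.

Energy balance with sensible and latent terms:
latent heat released on condensation: 26.94·2256 = 60777; condensate cools 100→T: 26.94·4.18·(T − 100) = 112.61(T − 100); water warms: 307.7·4.18·(T − 8.893) = 1286.2(T − 8.893)
1398.8 T = 60777 + 11261 + 11438 = 83476
T ≈ 59.68 °C — below 100 °C, confirming all the steam condensed.

T_f ≈ 59.7 °C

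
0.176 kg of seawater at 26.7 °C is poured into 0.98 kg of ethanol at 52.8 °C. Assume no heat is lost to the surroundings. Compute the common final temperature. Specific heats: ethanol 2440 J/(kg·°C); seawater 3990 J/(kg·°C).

T_f ≈ 46.9 °C

Energy conservation, ΣQ = 0:
0.98*2440*(T − 52.8) + 0.176*3990*(T − 26.7) = 0
(2391.2 + 702.24) T = 2391.2*52.8 + 702.24*26.7
T = 145005/3093.4 ≈ 46.88 °C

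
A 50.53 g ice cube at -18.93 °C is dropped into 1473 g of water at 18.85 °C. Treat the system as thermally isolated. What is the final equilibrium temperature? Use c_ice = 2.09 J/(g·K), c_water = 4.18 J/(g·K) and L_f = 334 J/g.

T_f ≈ 15.3 °C

Conservation of energy gives ΣQ = 0:
warm ice to 0 °C: 50.53×2.09×(0 − (-18.93)) = 1999.2
  melt ice: 50.53×334 = 16877
  warm the meltwater: 211.22 T
  water: 6157.1(T − 18.85)
6368.4 T = 116062 − 18876 = 97186
T ≈ 15.26 °C — above 0 °C, consistent with complete melting.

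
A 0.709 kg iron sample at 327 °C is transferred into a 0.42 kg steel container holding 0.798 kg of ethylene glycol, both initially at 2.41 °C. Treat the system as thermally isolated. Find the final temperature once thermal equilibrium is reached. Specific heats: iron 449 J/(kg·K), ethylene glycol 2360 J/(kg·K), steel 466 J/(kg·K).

T_f = Σ m_i c_i T_i / Σ m_i c_i:
T_f = (318.34*327 + 1883.3*2.41 + 195.72*2.41) / (318.34 + 1883.3 + 195.72)
    = 109108 / 2397.3 ≈ 45.51 °C

T_f ≈ 45.5 °C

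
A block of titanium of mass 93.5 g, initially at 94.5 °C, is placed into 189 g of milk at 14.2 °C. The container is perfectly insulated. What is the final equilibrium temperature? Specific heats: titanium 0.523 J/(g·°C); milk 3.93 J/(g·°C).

T_f ≈ 19.2 °C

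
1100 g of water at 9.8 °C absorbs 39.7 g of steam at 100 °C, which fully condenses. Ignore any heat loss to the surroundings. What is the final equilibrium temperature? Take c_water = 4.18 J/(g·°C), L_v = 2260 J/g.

T_f ≈ 31.8 °C

Let T be the final temperature. ΣQ_i = 0:
condense steam: −39.7×2260 = −89722; condensed water 100 °C→T: 165.95(T − 100); original water: 4598(T − 9.8)
4763.9 T = 89722 + 16595 + 45060 = 151377
T ≈ 31.78 °C (< 100 °C, so full condensation is consistent).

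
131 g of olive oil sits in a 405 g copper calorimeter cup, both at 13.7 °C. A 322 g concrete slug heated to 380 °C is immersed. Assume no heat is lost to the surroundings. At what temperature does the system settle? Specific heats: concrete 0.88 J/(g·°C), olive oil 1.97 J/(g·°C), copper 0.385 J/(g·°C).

Energy conservation, ΣQ = 0:
322*0.88*(T − 380) + 131*1.97*(T − 13.7) + 405*0.385*(T − 13.7) = 0
697.36 T = 113349
T = 113349 / 697.36 = 163 °C

T_f ≈ 162.5 °C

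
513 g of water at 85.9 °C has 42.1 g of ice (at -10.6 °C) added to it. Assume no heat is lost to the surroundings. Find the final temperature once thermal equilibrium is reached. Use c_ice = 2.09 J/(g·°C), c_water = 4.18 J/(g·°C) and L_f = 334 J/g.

T_f ≈ 72.9 °C

Conservation of energy gives ΣQ = 0:
ice -10.6→0 °C: 42.1·2.09·10.6 = 932.68
  fusion: m_ice L_f = 42.1·334 = 14061
  meltwater 0→T: 42.1·4.18·T = 175.98 T
  water: 2144.3(T − 85.9)
2320.3 T = 184199 − 14994 = 169205
T ≈ 72.92 °C. Since T > 0 °C, the all-ice-melts assumption holds.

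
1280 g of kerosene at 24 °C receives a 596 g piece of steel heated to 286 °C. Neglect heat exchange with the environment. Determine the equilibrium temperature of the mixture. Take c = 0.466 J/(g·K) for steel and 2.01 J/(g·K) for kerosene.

T_f ≈ 49.5 °C

Heat lost by the steel equals heat gained by the kerosene:
596*0.466*(286 − T) = 1280*2.01*(T − 24)
277.74(286 − T) = 2572.8(T − 24)
2850.5 T = 141180  ⇒  T ≈ 49.53 °C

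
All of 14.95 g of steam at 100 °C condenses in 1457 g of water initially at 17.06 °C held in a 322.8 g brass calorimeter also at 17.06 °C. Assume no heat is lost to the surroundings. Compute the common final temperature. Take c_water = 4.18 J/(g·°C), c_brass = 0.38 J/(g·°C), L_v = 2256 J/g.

T_f ≈ 23.3 °C

Heat gained plus heat lost sum to zero:
condense steam: −14.95×2256 = −33727; condensate cools 100→T: 14.95×4.18×(T − 100) = 62.49(T − 100); original water: 6090.3(T − 17.06); brass cup: 322.8×0.38×(T − 17.06) = 122.66(T − 17.06)
6275.4 T = 33727 + 6249.1 + 105992 = 145969
T ≈ 23.26 °C — below 100 °C, confirming all the steam condensed.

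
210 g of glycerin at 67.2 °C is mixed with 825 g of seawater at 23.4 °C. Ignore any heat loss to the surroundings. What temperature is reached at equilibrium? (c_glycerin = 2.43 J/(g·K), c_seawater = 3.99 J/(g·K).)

T_f ≈ 29.3 °C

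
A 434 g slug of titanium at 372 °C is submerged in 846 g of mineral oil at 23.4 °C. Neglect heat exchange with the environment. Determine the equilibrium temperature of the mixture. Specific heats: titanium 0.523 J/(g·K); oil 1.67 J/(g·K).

T_f ≈ 71.7 °C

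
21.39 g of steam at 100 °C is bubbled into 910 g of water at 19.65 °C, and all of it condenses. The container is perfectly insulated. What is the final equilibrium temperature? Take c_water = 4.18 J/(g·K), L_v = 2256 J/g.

T_f ≈ 33.9 °C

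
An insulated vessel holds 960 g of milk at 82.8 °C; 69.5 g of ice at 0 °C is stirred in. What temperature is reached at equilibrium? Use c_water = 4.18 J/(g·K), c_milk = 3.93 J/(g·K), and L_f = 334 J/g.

Sum of m c ΔT and latent-heat terms is zero:
latent heat to melt: 69.5×334 = 23213; meltwater 0→T: 69.5×4.18×T = 290.51 T; milk: 3772.8(T − 82.8)
4063.3 T = 312388 − 23213 = 289175
T ≈ 71.17 °C — above 0 °C, consistent with complete melting.

T_f ≈ 71.2 °C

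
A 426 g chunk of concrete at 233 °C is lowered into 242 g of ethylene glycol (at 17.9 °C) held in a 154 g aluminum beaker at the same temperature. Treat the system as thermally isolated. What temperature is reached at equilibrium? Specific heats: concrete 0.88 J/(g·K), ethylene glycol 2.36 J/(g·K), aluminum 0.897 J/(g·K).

Net heat exchanged in the isolated system is zero:
426×0.88×(T − 233) + 242×2.36×(T − 17.9) + 154×0.897×(T − 17.9) = 0
374.88(T − 233) + 571.12(T − 17.9) + 138.14(T − 17.9) = 0
(374.88 + 571.12 + 138.14) T = 374.88×233 + 571.12×17.9 + 138.14×17.9
T ≈ 92.28 °C

T_f ≈ 92.3 °C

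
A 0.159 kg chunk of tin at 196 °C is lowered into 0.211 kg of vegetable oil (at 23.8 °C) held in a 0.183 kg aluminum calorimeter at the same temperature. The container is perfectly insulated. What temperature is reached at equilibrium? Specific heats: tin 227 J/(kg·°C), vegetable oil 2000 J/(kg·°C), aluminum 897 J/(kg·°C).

T_f ≈ 33.8 °C

Taking heat into each body as positive, Σ m c ΔT = 0:
0.159×227×(T − 196) + 0.211×2000×(T − 23.8) + 0.183×897×(T − 23.8) = 0
(36.09 + 422 + 164.15) T = 36.09×196 + 422×23.8 + 164.15×23.8
T ≈ 33.79 °C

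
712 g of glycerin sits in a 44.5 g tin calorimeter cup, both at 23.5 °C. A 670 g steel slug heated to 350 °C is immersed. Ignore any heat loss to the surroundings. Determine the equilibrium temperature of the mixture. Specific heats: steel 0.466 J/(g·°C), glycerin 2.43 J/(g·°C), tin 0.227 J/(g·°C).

T_f ≈ 73.2 °C

T_f = Σ m_i c_i T_i / Σ m_i c_i:
T_f = (312.22*350 + 1730.2*23.5 + 10.1*23.5) / (312.22 + 1730.2 + 10.1)
    = 150173 / 2052.5 ≈ 73.17 °C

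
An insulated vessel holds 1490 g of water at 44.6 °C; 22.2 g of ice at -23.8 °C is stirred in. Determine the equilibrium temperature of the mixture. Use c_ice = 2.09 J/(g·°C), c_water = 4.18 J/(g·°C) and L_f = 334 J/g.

T_f ≈ 42.6 °C

Taking heat into each body as positive, Σ m c ΔT = 0:
warm ice to 0 °C: 22.2·2.09·(0 − (-23.8)) = 1104.3
  latent heat to melt: 22.2·334 = 7414.8
  warm the meltwater: 92.8 T
  water: 6228.2(T − 44.6)
6321 T = 277778 − 8519.1 = 269259
T ≈ 42.60 °C — above 0 °C, consistent with complete melting.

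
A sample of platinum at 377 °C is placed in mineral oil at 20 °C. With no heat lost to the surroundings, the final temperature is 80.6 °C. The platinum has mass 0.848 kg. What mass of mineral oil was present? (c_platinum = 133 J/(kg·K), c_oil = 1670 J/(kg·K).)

Heat lost by the platinum = heat gained by the oil:
0.848·133·(377 − 80.6) = m·1670·(80.6 − 20)
101202 m = 33429  ⇒  m ≈ 0.3303 kg

m ≈ 0.33 kg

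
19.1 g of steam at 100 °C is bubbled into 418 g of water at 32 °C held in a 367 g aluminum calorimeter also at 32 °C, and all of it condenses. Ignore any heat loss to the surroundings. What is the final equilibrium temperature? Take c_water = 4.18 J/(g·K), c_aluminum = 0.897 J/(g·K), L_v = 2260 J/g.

Sum of m c ΔT and latent-heat terms is zero:
condense steam: −19.1×2260 = −43166; condensed water 100 °C→T: 79.84(T − 100); water warms: 418×4.18×(T − 32) = 1747.2(T − 32); cup: 329.2(T − 32)
2156.3 T = 43166 + 7983.8 + 66446 = 117596
T ≈ 54.54 °C — below 100 °C, confirming all the steam condensed.

T_f ≈ 54.5 °C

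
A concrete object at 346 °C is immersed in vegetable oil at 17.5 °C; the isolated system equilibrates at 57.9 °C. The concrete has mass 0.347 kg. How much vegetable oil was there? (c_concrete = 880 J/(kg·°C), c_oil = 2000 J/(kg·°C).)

m ≈ 1.09 kg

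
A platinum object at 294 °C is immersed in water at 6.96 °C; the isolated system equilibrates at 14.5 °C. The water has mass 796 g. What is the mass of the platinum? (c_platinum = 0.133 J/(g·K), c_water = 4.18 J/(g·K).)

m ≈ 675 g

Taking heat into each body as positive, Σ m c ΔT = 0:
m·0.133·(14.5 − 294) + 796·4.18·(14.5 − 6.96) = 0
-37.17 m = -25088
m = -25088/-37.17 ≈ 674.9 g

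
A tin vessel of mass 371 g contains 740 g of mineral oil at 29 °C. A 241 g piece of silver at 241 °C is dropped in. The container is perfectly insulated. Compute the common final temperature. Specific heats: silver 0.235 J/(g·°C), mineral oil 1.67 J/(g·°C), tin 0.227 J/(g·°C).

Energy conservation, ΣQ = 0:
241×0.235×(T − 241) + 740×1.67×(T − 29) + 371×0.227×(T − 29) = 0
1376.7 T = 51930
T = 51930/1376.7 ≈ 37.72 °C

T_f ≈ 37.7 °C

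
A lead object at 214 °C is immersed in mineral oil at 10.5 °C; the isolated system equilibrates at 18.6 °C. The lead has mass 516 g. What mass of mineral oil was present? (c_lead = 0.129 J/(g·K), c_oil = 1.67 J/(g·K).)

m ≈ 962 g

Let T be the final temperature. ΣQ_i = 0:
516×0.129×(18.6 − 214) + m×1.67×(18.6 − 10.5) = 0
13.53 m = 13007
m = 13007/13.53 ≈ 961.5 g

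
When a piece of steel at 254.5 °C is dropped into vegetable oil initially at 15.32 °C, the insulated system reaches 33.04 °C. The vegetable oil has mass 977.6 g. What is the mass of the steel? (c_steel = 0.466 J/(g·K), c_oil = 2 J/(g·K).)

m ≈ 336 g

Taking heat into each body as positive, Σ m c ΔT = 0:
m×0.466×(33.04 − 254.5) + 977.6×2×(33.04 − 15.32) = 0
-103.2 m = -34646
m = -34646/-103.2 ≈ 335.7 g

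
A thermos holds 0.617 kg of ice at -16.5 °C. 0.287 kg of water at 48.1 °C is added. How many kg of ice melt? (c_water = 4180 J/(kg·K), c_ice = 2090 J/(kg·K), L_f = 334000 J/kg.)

m_melted ≈ 0.109 kg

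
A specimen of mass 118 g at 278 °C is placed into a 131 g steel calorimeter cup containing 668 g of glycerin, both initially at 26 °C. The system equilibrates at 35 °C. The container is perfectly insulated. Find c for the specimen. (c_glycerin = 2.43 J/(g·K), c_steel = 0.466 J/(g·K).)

Energy conservation, ΣQ = 0:
118×c×(35 − 278) + 668×2.43×(35 − 26) + 131×0.466×(35 − 26) = 0
-28674 c = -15159
c = -15159/-28674 ≈ 0.5287 J/(g·K)

c ≈ 0.529 J/(g·K)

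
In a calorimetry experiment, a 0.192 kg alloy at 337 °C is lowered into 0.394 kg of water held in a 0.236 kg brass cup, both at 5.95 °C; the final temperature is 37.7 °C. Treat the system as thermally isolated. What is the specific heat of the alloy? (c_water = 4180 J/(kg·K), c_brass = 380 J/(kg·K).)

c ≈ 959 J/(kg·K)

Heat gained plus heat lost sum to zero:
0.192×c×(37.7 − 337) + 0.394×4180×(37.7 − 5.95) + 0.236×380×(37.7 − 5.95) = 0
-57.47 c = -55137
c = -55137/-57.47 ≈ 959.5 J/(kg·K)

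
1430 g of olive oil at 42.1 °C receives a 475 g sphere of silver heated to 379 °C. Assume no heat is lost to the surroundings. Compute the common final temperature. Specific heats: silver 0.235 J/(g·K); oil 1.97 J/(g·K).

Setting the total heat transfer to zero:
475*0.235*(T − 379) + 1430*1.97*(T − 42.1) = 0
2928.7 T = 160906
T = 160906/2928.7 ≈ 54.94 °C

T_f ≈ 54.9 °C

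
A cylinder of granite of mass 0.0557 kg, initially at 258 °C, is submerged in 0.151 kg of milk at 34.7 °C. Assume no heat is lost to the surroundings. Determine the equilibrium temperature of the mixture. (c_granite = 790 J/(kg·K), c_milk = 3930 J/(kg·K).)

T_f ≈ 50.1 °C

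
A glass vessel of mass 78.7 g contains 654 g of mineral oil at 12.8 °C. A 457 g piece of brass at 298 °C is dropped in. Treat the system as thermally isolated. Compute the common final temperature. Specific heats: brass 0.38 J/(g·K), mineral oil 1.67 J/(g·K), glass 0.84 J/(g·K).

T_f ≈ 50.0 °C

Let T be the final temperature. ΣQ_i = 0:
457×0.38×(T − 298) + 654×1.67×(T − 12.8) + 78.7×0.84×(T − 12.8) = 0
173.66(T − 298) + 1092.2(T − 12.8) + 66.11(T − 12.8) = 0
1331.9 T = 66577
T = 66577/1331.9 ≈ 49.98 °C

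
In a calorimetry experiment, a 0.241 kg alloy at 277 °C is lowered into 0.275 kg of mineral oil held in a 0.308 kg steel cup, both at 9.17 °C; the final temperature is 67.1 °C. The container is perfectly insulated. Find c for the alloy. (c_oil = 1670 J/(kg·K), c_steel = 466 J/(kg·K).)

c ≈ 690 J/(kg·K)

Heat gained plus heat lost sum to zero:
0.241·c·(67.1 − 277) + 0.275·1670·(67.1 − 9.17) + 0.308·466·(67.1 − 9.17) = 0
-50.59 c = -34919
c = -34919/-50.59 ≈ 690.3 J/(kg·K)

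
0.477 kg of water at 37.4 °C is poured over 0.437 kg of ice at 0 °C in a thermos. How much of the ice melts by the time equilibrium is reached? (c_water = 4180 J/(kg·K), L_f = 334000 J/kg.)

m_melted ≈ 0.223 kg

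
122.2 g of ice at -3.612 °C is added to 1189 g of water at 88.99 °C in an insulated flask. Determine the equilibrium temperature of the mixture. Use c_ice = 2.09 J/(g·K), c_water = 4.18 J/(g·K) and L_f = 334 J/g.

T_f ≈ 73.1 °C

Taking heat into each body as positive, Σ m c ΔT = 0:
warm ice to 0 °C: 122.2·2.09·(0 − (-3.612)) = 922.5
  melt ice: 122.2·334 = 40815
  warm the meltwater: 510.8 T
  water: 4970(T − 88.99)
5480.8 T = 442282 − 41737 = 400545
T ≈ 73.08 °C — above 0 °C, consistent with complete melting.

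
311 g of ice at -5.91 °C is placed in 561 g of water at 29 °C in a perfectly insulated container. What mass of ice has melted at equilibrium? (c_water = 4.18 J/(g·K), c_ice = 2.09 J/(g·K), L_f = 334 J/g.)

m_melted ≈ 192 g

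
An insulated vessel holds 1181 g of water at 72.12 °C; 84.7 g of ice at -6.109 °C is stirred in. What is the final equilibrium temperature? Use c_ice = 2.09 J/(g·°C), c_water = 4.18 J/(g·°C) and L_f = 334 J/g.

T_f ≈ 61.7 °C

Taking heat into each body as positive, Σ m c ΔT = 0:
ice -6.109→0 °C: 84.7×2.09×6.109 = 1081.4; latent heat to melt: 84.7×334 = 28290; meltwater 0→T: 84.7×4.18×T = 354.05 T; water cools: 1181×4.18×(T − 72.12) = 4936.6(T − 72.12)
5290.6 T = 356026 − 29371 = 326655
T ≈ 61.74 °C. Since T > 0 °C, the all-ice-melts assumption holds.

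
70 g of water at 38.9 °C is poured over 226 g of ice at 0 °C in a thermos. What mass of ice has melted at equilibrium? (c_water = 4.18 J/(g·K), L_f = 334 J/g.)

Heat available from the water dropping to 0 °C: 70×4.18×38.9 = 11382 J.
To melt every bit of ice: 226×334 = 75484 J.
That's not enough to melt it all — equilibrium is at 0 °C with ice remaining.
m_melt = 11382 / L_f = 34.08 g.

m_melted ≈ 34.1 g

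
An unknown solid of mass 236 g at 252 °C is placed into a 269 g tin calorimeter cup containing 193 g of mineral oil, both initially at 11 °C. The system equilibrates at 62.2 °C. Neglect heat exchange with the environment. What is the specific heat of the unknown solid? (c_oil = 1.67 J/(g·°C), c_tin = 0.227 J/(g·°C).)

Conservation of energy gives ΣQ = 0:
236×c×(62.2 − 252) + 193×1.67×(62.2 − 11) + 269×0.227×(62.2 − 11) = 0
-44793 c = -19629
c = -19629/-44793 ≈ 0.4382 J/(g·°C)

c ≈ 0.438 J/(g·°C)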